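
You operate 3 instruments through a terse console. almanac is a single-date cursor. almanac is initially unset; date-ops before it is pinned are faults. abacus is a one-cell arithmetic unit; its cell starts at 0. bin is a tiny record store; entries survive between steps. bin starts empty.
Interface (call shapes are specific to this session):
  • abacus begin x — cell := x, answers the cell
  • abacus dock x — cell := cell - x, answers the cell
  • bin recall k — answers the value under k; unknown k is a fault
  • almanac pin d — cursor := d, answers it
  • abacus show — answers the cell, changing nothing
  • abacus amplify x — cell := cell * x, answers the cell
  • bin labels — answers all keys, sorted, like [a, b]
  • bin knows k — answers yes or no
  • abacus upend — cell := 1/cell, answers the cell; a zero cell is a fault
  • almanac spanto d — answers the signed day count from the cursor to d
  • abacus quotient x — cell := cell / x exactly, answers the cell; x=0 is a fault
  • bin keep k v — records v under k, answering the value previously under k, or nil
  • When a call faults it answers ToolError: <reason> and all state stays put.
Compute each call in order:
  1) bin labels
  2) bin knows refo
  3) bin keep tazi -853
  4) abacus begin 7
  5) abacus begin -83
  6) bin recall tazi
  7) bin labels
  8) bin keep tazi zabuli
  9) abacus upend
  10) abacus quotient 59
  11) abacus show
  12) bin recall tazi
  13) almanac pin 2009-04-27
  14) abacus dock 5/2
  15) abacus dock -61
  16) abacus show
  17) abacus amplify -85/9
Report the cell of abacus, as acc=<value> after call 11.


Answer: acc=-1/4897

Derivation:
Now I run bin labels, giving [].
I call bin knows on k='refo', giving no.
I invoke bin keep on k='tazi', v='-853', which returns nil.
I invoke abacus begin on x='7', → 7.
I invoke abacus begin on x='-83', and observe -83.
I use bin recall on k='tazi', giving -853.
Then bin labels(), giving [tazi].
Invoking bin keep on k='tazi', v='zabuli', yielding -853.
I use abacus upend(), giving -1/83.
Then abacus quotient on x='59', which returns -1/4897.
Now I run abacus show, and observe -1/4897.
I invoke bin recall on k='tazi', giving zabuli.
Now I run almanac pin on d='2009-04-27', — result: 2009-04-27.
Next I call abacus dock on x='5/2', — result: -24487/9794.
I invoke abacus dock on x='-61', giving 572947/9794.
Then abacus show: 572947/9794.
I try abacus amplify on x='-85/9', yielding -48700495/88146.


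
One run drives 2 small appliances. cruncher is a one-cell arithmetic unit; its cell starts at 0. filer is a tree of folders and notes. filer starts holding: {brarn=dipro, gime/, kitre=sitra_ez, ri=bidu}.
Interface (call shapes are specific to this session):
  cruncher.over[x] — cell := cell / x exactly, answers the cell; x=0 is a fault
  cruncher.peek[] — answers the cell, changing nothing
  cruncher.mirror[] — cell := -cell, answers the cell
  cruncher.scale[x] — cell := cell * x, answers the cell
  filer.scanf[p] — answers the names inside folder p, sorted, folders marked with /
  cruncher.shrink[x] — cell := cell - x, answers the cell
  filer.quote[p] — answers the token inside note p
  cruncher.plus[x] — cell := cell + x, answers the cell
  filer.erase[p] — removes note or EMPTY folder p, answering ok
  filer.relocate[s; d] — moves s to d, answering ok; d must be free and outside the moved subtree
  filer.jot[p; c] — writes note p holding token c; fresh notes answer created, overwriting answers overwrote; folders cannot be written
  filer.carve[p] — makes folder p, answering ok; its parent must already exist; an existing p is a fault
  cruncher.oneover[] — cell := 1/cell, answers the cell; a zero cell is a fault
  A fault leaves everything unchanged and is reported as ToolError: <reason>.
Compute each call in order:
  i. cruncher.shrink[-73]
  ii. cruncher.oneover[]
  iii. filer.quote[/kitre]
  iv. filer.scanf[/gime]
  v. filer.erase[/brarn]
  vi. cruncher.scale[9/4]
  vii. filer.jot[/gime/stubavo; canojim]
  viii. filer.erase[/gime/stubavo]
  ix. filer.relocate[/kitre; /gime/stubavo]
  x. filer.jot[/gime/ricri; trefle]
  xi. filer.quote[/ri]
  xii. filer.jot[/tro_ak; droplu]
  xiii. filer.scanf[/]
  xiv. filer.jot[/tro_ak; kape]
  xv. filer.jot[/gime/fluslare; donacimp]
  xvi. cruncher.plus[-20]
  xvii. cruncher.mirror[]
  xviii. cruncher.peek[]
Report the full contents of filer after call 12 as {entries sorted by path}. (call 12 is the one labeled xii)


Answer: {gime/, gime/ricri=trefle, gime/stubavo=sitra_ez, ri=bidu, tro_ak=droplu}

Derivation:
Step: cruncher.shrink[-73]
Result: 73
Step: cruncher.oneover[]
Result: 1/73
Step: filer.quote[/kitre]
Result: sitra_ez
Step: filer.scanf[/gime]
Result: []
Step: filer.erase[/brarn]
Result: ok
Step: cruncher.scale[9/4]
Result: 9/292
Step: filer.jot[/gime/stubavo; canojim]
Result: created
Step: filer.erase[/gime/stubavo]
Result: ok
Step: filer.relocate[/kitre; /gime/stubavo]
Result: ok
Step: filer.jot[/gime/ricri; trefle]
Result: created
Step: filer.quote[/ri]
Result: bidu
Step: filer.jot[/tro_ak; droplu]
Result: created
Step: filer.scanf[/]
Result: [gime/, ri, tro_ak]
Step: filer.jot[/tro_ak; kape]
Result: overwrote
Step: filer.jot[/gime/fluslare; donacimp]
Result: created
Step: cruncher.plus[-20]
Result: -5831/292
Step: cruncher.mirror[]
Result: 5831/292
Step: cruncher.peek[]
Result: 5831/292


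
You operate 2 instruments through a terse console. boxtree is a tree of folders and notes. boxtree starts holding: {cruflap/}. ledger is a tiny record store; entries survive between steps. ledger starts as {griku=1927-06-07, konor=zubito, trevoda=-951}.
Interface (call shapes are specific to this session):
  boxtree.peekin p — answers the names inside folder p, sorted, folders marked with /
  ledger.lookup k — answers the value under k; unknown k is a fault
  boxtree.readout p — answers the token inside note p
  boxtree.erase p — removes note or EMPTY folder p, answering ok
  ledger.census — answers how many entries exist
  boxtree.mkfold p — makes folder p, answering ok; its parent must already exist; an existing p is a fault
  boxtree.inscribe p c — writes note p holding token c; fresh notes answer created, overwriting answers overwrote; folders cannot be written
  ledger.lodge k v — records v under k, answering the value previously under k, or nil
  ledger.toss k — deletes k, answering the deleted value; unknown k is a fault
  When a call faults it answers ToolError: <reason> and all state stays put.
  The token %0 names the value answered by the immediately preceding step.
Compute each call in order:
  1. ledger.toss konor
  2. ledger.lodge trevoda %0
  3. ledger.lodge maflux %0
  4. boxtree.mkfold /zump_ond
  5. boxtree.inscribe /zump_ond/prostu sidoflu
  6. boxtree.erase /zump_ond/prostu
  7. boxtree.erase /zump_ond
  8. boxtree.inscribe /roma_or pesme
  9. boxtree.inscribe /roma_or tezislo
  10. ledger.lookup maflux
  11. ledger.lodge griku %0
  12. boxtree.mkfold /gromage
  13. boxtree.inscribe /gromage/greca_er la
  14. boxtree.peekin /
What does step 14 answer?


Answer: [cruflap/, gromage/, roma_or]

Derivation:
~$ ledger.toss konor
:: zubito
~$ ledger.lodge trevoda %0
:: -951
~$ ledger.lodge maflux %0
:: nil
~$ boxtree.mkfold /zump_ond
:: ok
~$ boxtree.inscribe /zump_ond/prostu sidoflu
:: created
~$ boxtree.erase /zump_ond/prostu
:: ok
~$ boxtree.erase /zump_ond
:: ok
~$ boxtree.inscribe /roma_or pesme
:: created
~$ boxtree.inscribe /roma_or tezislo
:: overwrote
~$ ledger.lookup maflux
:: -951
~$ ledger.lodge griku %0
:: 1927-06-07
~$ boxtree.mkfold /gromage
:: ok
~$ boxtree.inscribe /gromage/greca_er la
:: created
~$ boxtree.peekin /
:: [cruflap/, gromage/, roma_or]


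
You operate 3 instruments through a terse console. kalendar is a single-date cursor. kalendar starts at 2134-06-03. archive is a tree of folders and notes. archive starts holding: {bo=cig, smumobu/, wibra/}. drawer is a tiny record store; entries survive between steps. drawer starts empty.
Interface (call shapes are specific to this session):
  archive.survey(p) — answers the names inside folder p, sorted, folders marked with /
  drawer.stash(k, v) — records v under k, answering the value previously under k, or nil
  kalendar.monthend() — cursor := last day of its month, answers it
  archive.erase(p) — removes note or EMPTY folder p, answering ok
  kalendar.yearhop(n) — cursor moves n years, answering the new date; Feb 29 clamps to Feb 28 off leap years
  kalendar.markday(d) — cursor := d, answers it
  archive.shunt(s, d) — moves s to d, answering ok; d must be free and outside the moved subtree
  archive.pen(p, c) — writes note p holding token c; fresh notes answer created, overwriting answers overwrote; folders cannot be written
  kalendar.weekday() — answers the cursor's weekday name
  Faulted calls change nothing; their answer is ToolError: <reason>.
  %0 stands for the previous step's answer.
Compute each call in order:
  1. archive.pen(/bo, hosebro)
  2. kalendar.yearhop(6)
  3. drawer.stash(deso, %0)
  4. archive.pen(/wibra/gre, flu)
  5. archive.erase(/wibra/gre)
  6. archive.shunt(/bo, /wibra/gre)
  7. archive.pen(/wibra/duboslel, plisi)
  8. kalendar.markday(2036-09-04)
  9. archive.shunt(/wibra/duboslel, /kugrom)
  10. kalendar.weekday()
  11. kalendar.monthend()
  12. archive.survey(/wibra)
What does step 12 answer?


Answer: [gre]

Derivation:
→ pen(/bo, hosebro)
← overwrote
→ yearhop(6)
← 2140-06-03
→ stash(deso, %0)
← nil
→ pen(/wibra/gre, flu)
← created
→ erase(/wibra/gre)
← ok
→ shunt(/bo, /wibra/gre)
← ok
→ pen(/wibra/duboslel, plisi)
← created
→ markday(2036-09-04)
← 2036-09-04
→ shunt(/wibra/duboslel, /kugrom)
← ok
→ weekday()
← Thursday
→ monthend()
← 2036-09-30
→ survey(/wibra)
← [gre]


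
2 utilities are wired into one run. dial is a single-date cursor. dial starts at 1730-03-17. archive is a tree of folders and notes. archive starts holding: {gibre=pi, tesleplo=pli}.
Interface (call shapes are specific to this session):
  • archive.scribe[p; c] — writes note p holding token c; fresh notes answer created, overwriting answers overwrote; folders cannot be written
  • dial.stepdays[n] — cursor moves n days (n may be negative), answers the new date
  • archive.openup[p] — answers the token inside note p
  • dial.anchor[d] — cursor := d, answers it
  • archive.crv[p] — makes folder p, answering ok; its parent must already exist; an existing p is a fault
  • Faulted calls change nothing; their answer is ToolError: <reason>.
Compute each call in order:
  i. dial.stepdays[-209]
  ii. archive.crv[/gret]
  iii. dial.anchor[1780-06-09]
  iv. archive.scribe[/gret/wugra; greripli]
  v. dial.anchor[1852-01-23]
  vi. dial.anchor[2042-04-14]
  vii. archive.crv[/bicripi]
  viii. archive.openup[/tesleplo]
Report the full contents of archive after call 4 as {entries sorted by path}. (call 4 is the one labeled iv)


Answer: {gibre=pi, gret/, gret/wugra=greripli, tesleplo=pli}

Derivation:
Using dial.stepdays(-209), and see 1729-08-20.
I call archive.crv(/gret), and get ok.
Now I run dial.anchor(1780-06-09), yielding 1780-06-09.
Using archive.scribe(/gret/wugra, greripli), and observe created.
Then dial.anchor(1852-01-23), and get 1852-01-23.
I call dial.anchor(2042-04-14), giving 2042-04-14.
I run archive.crv(/bicripi), → ok.
Next I call archive.openup(/tesleplo), and get pli.


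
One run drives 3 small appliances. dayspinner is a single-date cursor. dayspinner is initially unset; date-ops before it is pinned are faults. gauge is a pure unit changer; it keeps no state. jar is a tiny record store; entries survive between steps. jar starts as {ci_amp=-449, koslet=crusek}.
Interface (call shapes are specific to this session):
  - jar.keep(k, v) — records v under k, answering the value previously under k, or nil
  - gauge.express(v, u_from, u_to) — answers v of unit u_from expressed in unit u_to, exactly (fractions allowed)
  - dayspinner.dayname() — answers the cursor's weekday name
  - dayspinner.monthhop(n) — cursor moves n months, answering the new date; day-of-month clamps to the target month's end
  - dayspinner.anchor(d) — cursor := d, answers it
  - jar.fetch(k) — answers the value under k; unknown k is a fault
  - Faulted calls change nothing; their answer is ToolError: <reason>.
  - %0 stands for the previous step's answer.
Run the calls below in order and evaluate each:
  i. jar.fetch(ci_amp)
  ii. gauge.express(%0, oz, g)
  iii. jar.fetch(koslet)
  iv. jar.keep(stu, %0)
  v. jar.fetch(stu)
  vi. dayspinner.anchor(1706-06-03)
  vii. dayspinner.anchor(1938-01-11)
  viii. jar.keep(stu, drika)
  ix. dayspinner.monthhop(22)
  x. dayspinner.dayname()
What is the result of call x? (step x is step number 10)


>>> fetch ci_amp
[out] -449
>>> express %0 oz g
[out] -20366297413/1600000
>>> fetch koslet
[out] crusek
>>> keep stu %0
[out] nil
>>> fetch stu
[out] crusek
>>> anchor 1706-06-03
[out] 1706-06-03
>>> anchor 1938-01-11
[out] 1938-01-11
>>> keep stu drika
[out] crusek
>>> monthhop 22
[out] 1939-11-11
>>> dayname
[out] Saturday

Answer: Saturday


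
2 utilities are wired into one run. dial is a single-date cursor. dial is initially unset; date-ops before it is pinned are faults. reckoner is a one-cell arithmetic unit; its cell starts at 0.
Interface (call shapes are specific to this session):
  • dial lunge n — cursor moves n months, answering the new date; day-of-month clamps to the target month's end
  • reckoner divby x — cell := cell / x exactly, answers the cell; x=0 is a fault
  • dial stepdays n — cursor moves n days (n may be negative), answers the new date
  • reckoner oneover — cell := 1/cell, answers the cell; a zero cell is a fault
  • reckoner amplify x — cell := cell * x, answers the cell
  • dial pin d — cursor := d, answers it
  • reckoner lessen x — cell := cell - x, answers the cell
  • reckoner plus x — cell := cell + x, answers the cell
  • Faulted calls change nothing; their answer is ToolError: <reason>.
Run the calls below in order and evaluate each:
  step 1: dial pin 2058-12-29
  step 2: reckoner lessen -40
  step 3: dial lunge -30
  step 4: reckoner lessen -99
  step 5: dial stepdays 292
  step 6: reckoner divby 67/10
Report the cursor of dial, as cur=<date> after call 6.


>> dial pin(d: 2058-12-29)
<< 2058-12-29
>> reckoner lessen(x: -40)
<< 40
>> dial lunge(n: -30)
<< 2056-06-29
>> reckoner lessen(x: -99)
<< 139
>> dial stepdays(n: 292)
<< 2057-04-17
>> reckoner divby(x: 67/10)
<< 1390/67

Answer: cur=2057-04-17


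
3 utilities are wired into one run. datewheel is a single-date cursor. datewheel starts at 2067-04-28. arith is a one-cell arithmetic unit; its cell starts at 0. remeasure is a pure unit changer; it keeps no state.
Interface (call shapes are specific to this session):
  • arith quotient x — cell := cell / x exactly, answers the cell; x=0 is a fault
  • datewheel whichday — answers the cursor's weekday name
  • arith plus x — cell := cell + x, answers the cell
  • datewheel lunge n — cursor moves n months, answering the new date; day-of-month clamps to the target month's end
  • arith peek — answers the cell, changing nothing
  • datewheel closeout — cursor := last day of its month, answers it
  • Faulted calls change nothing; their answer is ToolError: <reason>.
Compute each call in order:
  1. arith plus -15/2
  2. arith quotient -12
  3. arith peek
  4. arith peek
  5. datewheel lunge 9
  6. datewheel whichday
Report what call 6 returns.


I run arith plus with x: -15/2, → -15/2.
Then arith quotient with x: -12, yielding 5/8.
I run arith peek, — result: 5/8.
Using arith peek, yielding 5/8.
Now I run datewheel lunge with n: 9, and get 2068-01-28.
Using datewheel whichday(), which returns Saturday.

Answer: Saturday


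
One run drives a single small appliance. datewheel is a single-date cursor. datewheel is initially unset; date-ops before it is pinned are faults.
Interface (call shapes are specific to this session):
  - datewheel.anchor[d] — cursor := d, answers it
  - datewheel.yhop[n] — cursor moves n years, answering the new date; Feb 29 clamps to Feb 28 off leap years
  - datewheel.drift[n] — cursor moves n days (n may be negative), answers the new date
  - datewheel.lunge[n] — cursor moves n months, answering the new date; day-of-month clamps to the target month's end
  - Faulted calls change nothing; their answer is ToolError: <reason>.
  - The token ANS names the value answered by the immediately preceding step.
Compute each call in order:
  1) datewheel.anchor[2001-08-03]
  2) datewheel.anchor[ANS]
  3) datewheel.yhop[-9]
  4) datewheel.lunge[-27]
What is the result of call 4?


>>> anchor d: 2001-08-03
:: 2001-08-03
>>> anchor d: ANS
:: 2001-08-03
>>> yhop n: -9
:: 1992-08-03
>>> lunge n: -27
:: 1990-05-03

Answer: 1990-05-03


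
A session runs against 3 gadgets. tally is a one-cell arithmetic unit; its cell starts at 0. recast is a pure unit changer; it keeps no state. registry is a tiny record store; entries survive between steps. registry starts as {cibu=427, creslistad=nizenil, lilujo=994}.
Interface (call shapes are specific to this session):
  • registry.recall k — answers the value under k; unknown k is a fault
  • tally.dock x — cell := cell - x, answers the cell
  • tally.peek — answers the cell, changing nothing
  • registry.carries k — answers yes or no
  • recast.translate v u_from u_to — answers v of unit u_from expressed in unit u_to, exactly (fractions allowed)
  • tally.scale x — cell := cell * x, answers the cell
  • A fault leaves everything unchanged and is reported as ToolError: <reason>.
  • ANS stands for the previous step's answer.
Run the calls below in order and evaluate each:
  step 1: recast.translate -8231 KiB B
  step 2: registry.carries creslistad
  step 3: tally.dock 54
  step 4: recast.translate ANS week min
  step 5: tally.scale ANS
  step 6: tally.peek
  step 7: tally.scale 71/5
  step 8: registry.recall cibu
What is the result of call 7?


Answer: 417384576

Derivation:
→ translate(v='-8231', u_from='KiB', u_to='B')
← -8428544
→ carries(k='creslistad')
← yes
→ dock(x='54')
← -54
→ translate(v='ANS', u_from='week', u_to='min')
← -544320
→ scale(x='ANS')
← 29393280
→ peek()
← 29393280
→ scale(x='71/5')
← 417384576
→ recall(k='cibu')
← 427


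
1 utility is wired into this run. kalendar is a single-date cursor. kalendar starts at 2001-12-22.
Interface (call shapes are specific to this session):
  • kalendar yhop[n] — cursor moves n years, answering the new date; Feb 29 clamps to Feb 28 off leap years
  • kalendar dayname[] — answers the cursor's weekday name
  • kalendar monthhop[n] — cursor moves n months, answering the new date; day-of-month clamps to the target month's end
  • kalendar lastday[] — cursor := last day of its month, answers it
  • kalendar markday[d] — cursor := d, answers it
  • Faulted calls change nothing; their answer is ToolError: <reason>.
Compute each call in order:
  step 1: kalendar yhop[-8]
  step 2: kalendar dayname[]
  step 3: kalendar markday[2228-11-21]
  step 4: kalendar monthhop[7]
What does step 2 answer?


Answer: Wednesday

Derivation:
-- 1. kalendar yhop(n: -8) : 1993-12-22
-- 2. kalendar dayname() : Wednesday
-- 3. kalendar markday(d: 2228-11-21) : 2228-11-21
-- 4. kalendar monthhop(n: 7) : 2229-06-21


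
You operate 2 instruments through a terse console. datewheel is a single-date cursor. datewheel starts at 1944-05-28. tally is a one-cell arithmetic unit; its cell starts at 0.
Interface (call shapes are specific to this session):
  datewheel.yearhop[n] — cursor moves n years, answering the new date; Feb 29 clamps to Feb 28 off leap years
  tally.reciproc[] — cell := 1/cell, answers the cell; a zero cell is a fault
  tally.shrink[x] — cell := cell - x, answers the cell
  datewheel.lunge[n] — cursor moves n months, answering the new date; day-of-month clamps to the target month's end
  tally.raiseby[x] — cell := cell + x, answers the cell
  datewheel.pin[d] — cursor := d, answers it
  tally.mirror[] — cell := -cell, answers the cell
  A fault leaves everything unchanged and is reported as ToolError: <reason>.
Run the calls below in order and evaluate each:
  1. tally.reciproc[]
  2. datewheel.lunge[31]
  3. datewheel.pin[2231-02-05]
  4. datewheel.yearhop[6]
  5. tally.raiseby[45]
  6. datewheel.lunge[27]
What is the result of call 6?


Answer: 2239-05-05

Derivation:
CALL reciproc[]
RET  ToolError: reciprocal of zero
CALL lunge[n→31]
RET  1946-12-28
CALL pin[d→2231-02-05]
RET  2231-02-05
CALL yearhop[n→6]
RET  2237-02-05
CALL raiseby[x→45]
RET  45
CALL lunge[n→27]
RET  2239-05-05


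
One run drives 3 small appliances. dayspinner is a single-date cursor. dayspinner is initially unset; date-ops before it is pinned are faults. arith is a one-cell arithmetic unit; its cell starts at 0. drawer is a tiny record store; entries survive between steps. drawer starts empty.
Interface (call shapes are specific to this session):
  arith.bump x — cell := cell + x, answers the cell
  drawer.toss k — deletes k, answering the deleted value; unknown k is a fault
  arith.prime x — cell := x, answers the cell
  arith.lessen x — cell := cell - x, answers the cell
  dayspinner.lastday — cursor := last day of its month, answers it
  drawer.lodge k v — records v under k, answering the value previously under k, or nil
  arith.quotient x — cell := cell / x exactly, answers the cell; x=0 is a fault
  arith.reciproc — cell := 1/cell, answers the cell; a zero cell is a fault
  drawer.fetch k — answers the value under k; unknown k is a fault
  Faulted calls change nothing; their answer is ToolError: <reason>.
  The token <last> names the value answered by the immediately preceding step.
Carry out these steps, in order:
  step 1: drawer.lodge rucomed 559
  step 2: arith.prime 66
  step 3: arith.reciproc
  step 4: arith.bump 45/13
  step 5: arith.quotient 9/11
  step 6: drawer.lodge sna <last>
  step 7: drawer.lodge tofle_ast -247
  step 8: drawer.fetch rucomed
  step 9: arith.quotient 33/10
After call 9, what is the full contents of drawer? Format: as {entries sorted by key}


==> drawer.lodge(k: rucomed, v: 559)
<== nil
==> arith.prime(x: 66)
<== 66
==> arith.reciproc()
<== 1/66
==> arith.bump(x: 45/13)
<== 2983/858
==> arith.quotient(x: 9/11)
<== 2983/702
==> drawer.lodge(k: sna, v: <last>)
<== nil
==> drawer.lodge(k: tofle_ast, v: -247)
<== nil
==> drawer.fetch(k: rucomed)
<== 559
==> arith.quotient(x: 33/10)
<== 14915/11583

Answer: {rucomed=559, sna=2983/702, tofle_ast=-247}


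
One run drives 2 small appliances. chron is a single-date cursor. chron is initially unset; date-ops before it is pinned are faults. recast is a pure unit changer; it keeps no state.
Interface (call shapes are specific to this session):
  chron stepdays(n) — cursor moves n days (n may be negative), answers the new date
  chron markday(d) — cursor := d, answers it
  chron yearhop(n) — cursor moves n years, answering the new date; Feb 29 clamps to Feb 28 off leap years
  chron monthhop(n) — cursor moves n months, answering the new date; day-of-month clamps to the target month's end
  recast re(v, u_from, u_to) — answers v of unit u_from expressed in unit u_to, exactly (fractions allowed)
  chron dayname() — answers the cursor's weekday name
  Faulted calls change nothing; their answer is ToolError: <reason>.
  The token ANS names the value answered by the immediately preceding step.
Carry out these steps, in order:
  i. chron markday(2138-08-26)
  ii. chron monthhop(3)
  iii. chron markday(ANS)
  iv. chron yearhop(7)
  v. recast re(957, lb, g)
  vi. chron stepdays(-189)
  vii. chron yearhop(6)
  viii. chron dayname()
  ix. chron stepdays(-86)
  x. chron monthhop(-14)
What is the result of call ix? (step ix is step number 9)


Then chron markday using d: 2138-08-26: 2138-08-26.
Next I call chron monthhop using n: 3, and get 2138-11-26.
Then chron markday using d: ANS, giving 2138-11-26.
I use chron yearhop using n: 7, and observe 2145-11-26.
Now I run recast re using v: 957, u_from: lb, u_to: g, → 43408789809/100000.
Now I run chron stepdays using n: -189, giving 2145-05-21.
Invoking chron yearhop using n: 6, — result: 2151-05-21.
I invoke chron dayname(): Friday.
Now I run chron stepdays using n: -86, which returns 2151-02-24.
I try chron monthhop using n: -14, — result: 2149-12-24.

Answer: 2151-02-24


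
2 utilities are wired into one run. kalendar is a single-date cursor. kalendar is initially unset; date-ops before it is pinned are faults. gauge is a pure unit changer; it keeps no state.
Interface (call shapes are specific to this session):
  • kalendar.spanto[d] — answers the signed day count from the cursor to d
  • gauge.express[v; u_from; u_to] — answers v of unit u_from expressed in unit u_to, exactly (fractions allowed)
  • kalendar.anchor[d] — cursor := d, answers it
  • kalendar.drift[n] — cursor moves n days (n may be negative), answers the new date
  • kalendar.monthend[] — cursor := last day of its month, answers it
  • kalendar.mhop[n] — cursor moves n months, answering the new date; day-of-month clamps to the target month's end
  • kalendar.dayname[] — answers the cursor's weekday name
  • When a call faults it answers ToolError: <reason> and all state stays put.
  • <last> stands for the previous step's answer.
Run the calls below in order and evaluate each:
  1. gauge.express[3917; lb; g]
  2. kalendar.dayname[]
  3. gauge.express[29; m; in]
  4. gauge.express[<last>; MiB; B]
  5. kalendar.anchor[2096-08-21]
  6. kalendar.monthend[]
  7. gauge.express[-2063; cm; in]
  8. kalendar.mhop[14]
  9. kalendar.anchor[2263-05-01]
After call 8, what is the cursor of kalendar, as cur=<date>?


Answer: cur=2097-10-31

Derivation:
-- 1. gauge.express(v→3917, u_from→lb, u_to→g) : 177672131329/100000
-- 2. kalendar.dayname() : ToolError: no date set
-- 3. gauge.express(v→29, u_from→m, u_to→in) : 145000/127
-- 4. gauge.express(v→<last>, u_from→MiB, u_to→B) : 152043520000/127
-- 5. kalendar.anchor(d→2096-08-21) : 2096-08-21
-- 6. kalendar.monthend() : 2096-08-31
-- 7. gauge.express(v→-2063, u_from→cm, u_to→in) : -103150/127
-- 8. kalendar.mhop(n→14) : 2097-10-31
-- 9. kalendar.anchor(d→2263-05-01) : 2263-05-01


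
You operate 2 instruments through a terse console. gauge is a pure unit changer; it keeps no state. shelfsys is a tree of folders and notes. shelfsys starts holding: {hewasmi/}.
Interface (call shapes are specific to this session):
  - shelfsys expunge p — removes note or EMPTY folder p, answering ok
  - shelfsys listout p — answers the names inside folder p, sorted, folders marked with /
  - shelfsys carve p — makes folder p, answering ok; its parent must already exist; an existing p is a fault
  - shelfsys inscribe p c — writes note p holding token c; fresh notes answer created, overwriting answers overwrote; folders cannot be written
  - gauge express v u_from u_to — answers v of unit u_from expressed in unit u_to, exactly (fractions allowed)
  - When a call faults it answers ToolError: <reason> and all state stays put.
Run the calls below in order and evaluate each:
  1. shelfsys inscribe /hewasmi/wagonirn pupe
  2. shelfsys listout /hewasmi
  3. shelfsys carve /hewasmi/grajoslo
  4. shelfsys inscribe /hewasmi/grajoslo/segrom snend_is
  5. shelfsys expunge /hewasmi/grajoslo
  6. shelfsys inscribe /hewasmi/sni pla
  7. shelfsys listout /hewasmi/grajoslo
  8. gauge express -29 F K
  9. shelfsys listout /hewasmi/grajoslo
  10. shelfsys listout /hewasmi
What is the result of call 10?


Answer: [grajoslo/, sni, wagonirn]

Derivation:
·→ shelfsys inscribe(p→/hewasmi/wagonirn, c→pupe)
·← created
·→ shelfsys listout(p→/hewasmi)
·← [wagonirn]
·→ shelfsys carve(p→/hewasmi/grajoslo)
·← ok
·→ shelfsys inscribe(p→/hewasmi/grajoslo/segrom, c→snend_is)
·← created
·→ shelfsys expunge(p→/hewasmi/grajoslo)
·← ToolError: not empty
·→ shelfsys inscribe(p→/hewasmi/sni, c→pla)
·← created
·→ shelfsys listout(p→/hewasmi/grajoslo)
·← [segrom]
·→ gauge express(v→-29, u_from→F, u_to→K)
·← 43067/180
·→ shelfsys listout(p→/hewasmi/grajoslo)
·← [segrom]
·→ shelfsys listout(p→/hewasmi)
·← [grajoslo/, sni, wagonirn]


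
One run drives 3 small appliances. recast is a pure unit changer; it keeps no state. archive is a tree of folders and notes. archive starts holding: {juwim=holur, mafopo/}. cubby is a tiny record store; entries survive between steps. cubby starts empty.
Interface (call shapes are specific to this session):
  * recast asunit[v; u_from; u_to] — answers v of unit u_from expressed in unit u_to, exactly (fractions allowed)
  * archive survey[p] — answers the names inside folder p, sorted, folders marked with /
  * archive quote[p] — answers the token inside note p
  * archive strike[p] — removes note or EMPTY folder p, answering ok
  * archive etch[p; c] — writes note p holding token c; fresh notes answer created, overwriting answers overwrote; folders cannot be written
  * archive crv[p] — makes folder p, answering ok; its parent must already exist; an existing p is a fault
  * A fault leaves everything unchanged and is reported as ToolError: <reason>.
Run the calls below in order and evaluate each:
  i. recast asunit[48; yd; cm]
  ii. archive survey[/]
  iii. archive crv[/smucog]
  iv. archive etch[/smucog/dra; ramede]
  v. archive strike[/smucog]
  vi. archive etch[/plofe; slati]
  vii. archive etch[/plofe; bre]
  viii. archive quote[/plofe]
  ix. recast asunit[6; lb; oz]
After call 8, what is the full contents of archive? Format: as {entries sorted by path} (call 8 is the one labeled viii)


Answer: {juwim=holur, mafopo/, plofe=bre, smucog/, smucog/dra=ramede}

Derivation:
>> recast asunit(v→48, u_from→yd, u_to→cm)
<< 109728/25
>> archive survey(p→/)
<< [juwim, mafopo/]
>> archive crv(p→/smucog)
<< ok
>> archive etch(p→/smucog/dra, c→ramede)
<< created
>> archive strike(p→/smucog)
<< ToolError: not empty
>> archive etch(p→/plofe, c→slati)
<< created
>> archive etch(p→/plofe, c→bre)
<< overwrote
>> archive quote(p→/plofe)
<< bre
>> recast asunit(v→6, u_from→lb, u_to→oz)
<< 96


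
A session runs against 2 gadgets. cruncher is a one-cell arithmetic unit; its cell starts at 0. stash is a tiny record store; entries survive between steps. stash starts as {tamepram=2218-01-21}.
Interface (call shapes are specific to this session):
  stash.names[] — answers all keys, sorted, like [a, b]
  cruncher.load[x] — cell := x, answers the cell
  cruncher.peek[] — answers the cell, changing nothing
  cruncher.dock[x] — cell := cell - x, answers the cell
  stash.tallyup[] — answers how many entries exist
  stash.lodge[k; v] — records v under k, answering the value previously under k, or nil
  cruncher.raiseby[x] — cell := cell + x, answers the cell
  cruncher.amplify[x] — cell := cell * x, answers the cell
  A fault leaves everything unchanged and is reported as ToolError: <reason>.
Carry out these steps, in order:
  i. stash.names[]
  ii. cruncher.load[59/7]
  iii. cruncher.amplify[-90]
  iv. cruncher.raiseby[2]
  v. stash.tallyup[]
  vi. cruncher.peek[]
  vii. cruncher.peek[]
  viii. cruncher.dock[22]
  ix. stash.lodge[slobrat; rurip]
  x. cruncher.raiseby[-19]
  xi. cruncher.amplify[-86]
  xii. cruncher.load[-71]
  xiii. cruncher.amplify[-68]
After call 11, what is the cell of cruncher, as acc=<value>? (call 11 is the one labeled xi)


~$ names
:: [tamepram]
~$ load x→59/7
:: 59/7
~$ amplify x→-90
:: -5310/7
~$ raiseby x→2
:: -5296/7
~$ tallyup
:: 1
~$ peek
:: -5296/7
~$ peek
:: -5296/7
~$ dock x→22
:: -5450/7
~$ lodge k→slobrat v→rurip
:: nil
~$ raiseby x→-19
:: -5583/7
~$ amplify x→-86
:: 480138/7
~$ load x→-71
:: -71
~$ amplify x→-68
:: 4828

Answer: acc=480138/7


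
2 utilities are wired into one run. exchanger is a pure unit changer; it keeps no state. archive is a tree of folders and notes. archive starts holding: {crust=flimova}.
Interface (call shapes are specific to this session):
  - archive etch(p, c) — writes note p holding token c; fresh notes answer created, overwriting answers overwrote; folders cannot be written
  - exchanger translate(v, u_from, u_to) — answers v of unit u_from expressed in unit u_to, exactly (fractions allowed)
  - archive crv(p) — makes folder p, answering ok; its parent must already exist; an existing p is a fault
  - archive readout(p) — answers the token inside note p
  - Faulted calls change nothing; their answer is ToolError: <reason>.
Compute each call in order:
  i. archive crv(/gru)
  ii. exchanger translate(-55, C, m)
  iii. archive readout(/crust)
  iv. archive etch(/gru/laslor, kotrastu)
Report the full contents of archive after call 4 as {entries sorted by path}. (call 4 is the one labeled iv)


Answer: {crust=flimova, gru/, gru/laslor=kotrastu}

Derivation:
! 1. archive crv(p='/gru') == ok
! 2. exchanger translate(v='-55', u_from='C', u_to='m') == ToolError: incompatible units
! 3. archive readout(p='/crust') == flimova
! 4. archive etch(p='/gru/laslor', c='kotrastu') == created


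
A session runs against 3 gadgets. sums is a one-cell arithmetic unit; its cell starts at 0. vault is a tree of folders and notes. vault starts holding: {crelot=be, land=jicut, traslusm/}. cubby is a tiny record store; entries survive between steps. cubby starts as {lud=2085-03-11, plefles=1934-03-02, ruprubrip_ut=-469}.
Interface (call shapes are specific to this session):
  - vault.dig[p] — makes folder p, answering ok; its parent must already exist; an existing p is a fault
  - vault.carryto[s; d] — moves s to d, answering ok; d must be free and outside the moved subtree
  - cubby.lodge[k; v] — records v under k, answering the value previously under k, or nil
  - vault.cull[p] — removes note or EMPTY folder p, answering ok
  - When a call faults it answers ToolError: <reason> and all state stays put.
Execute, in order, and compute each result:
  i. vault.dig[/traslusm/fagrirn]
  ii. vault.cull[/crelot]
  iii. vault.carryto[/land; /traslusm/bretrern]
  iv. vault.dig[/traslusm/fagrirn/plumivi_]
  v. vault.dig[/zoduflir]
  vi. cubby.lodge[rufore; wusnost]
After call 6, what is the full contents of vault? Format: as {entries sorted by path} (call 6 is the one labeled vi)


Answer: {traslusm/, traslusm/bretrern=jicut, traslusm/fagrirn/, traslusm/fagrirn/plumivi_/, zoduflir/}

Derivation:
Invoking vault.dig with p=/traslusm/fagrirn, yielding ok.
I call vault.cull with p=/crelot, giving ok.
I invoke vault.carryto with s=/land, d=/traslusm/bretrern, yielding ok.
Using vault.dig with p=/traslusm/fagrirn/plumivi_, and see ok.
Then vault.dig with p=/zoduflir, and see ok.
Invoking cubby.lodge with k=rufore, v=wusnost: nil.


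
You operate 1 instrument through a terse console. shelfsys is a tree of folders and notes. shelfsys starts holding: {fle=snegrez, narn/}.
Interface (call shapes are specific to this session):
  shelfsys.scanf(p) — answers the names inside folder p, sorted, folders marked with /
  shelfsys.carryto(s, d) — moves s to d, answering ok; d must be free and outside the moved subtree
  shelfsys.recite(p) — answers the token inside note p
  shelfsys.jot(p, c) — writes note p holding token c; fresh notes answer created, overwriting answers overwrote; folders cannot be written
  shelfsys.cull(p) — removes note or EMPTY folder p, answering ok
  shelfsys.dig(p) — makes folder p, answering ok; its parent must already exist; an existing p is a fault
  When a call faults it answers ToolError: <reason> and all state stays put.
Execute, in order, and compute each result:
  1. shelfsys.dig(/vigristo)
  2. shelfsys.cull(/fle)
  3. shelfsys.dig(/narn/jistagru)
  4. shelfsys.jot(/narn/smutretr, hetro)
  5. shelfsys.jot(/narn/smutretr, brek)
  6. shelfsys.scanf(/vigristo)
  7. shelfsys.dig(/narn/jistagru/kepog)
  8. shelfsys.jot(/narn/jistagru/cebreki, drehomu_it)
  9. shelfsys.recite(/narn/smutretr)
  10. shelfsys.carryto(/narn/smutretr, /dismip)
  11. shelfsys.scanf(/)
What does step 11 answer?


Answer: [dismip, narn/, vigristo/]

Derivation:
==> dig(p→/vigristo)
<== ok
==> cull(p→/fle)
<== ok
==> dig(p→/narn/jistagru)
<== ok
==> jot(p→/narn/smutretr, c→hetro)
<== created
==> jot(p→/narn/smutretr, c→brek)
<== overwrote
==> scanf(p→/vigristo)
<== []
==> dig(p→/narn/jistagru/kepog)
<== ok
==> jot(p→/narn/jistagru/cebreki, c→drehomu_it)
<== created
==> recite(p→/narn/smutretr)
<== brek
==> carryto(s→/narn/smutretr, d→/dismip)
<== ok
==> scanf(p→/)
<== [dismip, narn/, vigristo/]


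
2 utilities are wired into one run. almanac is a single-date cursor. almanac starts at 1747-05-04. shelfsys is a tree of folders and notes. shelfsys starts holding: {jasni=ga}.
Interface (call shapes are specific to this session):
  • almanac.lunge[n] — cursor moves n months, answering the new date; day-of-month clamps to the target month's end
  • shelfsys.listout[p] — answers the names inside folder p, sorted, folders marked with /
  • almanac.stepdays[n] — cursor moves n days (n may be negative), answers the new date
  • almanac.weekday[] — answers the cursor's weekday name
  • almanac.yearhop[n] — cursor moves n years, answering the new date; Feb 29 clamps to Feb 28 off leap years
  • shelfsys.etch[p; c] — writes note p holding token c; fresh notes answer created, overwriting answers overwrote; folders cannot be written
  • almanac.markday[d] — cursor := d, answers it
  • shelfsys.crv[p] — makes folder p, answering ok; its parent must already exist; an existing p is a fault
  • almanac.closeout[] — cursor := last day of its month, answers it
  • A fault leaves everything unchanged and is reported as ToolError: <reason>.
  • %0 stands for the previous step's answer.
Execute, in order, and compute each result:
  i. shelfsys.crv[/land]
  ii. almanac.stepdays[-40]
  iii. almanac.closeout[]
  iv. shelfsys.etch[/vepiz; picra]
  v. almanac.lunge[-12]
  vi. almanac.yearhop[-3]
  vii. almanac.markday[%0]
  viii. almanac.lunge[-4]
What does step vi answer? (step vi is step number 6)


! 1. shelfsys.crv(p=/land) == ok
! 2. almanac.stepdays(n=-40) == 1747-03-25
! 3. almanac.closeout() == 1747-03-31
! 4. shelfsys.etch(p=/vepiz, c=picra) == created
! 5. almanac.lunge(n=-12) == 1746-03-31
! 6. almanac.yearhop(n=-3) == 1743-03-31
! 7. almanac.markday(d=%0) == 1743-03-31
! 8. almanac.lunge(n=-4) == 1742-11-30

Answer: 1743-03-31


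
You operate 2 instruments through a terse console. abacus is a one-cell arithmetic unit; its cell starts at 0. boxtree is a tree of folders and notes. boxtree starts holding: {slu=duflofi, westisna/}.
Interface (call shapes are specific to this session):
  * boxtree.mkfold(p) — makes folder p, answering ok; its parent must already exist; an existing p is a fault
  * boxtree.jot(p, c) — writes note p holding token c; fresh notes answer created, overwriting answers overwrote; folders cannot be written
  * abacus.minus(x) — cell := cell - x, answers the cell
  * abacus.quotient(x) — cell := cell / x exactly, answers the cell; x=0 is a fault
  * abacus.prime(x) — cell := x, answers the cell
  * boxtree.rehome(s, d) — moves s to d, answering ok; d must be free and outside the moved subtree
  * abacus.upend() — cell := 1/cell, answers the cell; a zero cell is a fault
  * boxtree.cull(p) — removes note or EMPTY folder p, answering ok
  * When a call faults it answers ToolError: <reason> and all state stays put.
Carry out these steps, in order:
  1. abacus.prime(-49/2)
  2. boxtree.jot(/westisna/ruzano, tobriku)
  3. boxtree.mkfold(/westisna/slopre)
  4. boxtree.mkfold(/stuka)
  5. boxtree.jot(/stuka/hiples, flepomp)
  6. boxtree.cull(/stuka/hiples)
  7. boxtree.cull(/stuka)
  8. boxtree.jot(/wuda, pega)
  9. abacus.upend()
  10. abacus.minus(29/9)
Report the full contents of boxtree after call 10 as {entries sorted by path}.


Calling abacus.prime on x: -49/2, yielding -49/2.
Calling boxtree.jot on p: /westisna/ruzano, c: tobriku, which returns created.
Calling boxtree.mkfold on p: /westisna/slopre, and see ok.
Calling boxtree.mkfold on p: /stuka: ok.
Now I run boxtree.jot on p: /stuka/hiples, c: flepomp: created.
I use boxtree.cull on p: /stuka/hiples, yielding ok.
Then boxtree.cull on p: /stuka: ok.
I run boxtree.jot on p: /wuda, c: pega, — result: created.
Next I call abacus.upend(): -2/49.
Calling abacus.minus on x: 29/9, yielding -1439/441.

Answer: {slu=duflofi, westisna/, westisna/ruzano=tobriku, westisna/slopre/, wuda=pega}
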